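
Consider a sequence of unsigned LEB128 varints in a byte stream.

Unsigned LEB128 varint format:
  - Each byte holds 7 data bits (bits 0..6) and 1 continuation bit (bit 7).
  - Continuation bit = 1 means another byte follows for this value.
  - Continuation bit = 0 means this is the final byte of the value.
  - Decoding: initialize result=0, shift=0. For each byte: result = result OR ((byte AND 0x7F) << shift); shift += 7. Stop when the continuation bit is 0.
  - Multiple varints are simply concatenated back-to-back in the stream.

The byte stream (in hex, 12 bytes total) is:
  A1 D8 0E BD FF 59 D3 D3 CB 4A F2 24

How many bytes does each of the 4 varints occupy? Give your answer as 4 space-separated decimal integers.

  byte[0]=0xA1 cont=1 payload=0x21=33: acc |= 33<<0 -> acc=33 shift=7
  byte[1]=0xD8 cont=1 payload=0x58=88: acc |= 88<<7 -> acc=11297 shift=14
  byte[2]=0x0E cont=0 payload=0x0E=14: acc |= 14<<14 -> acc=240673 shift=21 [end]
Varint 1: bytes[0:3] = A1 D8 0E -> value 240673 (3 byte(s))
  byte[3]=0xBD cont=1 payload=0x3D=61: acc |= 61<<0 -> acc=61 shift=7
  byte[4]=0xFF cont=1 payload=0x7F=127: acc |= 127<<7 -> acc=16317 shift=14
  byte[5]=0x59 cont=0 payload=0x59=89: acc |= 89<<14 -> acc=1474493 shift=21 [end]
Varint 2: bytes[3:6] = BD FF 59 -> value 1474493 (3 byte(s))
  byte[6]=0xD3 cont=1 payload=0x53=83: acc |= 83<<0 -> acc=83 shift=7
  byte[7]=0xD3 cont=1 payload=0x53=83: acc |= 83<<7 -> acc=10707 shift=14
  byte[8]=0xCB cont=1 payload=0x4B=75: acc |= 75<<14 -> acc=1239507 shift=21
  byte[9]=0x4A cont=0 payload=0x4A=74: acc |= 74<<21 -> acc=156428755 shift=28 [end]
Varint 3: bytes[6:10] = D3 D3 CB 4A -> value 156428755 (4 byte(s))
  byte[10]=0xF2 cont=1 payload=0x72=114: acc |= 114<<0 -> acc=114 shift=7
  byte[11]=0x24 cont=0 payload=0x24=36: acc |= 36<<7 -> acc=4722 shift=14 [end]
Varint 4: bytes[10:12] = F2 24 -> value 4722 (2 byte(s))

Answer: 3 3 4 2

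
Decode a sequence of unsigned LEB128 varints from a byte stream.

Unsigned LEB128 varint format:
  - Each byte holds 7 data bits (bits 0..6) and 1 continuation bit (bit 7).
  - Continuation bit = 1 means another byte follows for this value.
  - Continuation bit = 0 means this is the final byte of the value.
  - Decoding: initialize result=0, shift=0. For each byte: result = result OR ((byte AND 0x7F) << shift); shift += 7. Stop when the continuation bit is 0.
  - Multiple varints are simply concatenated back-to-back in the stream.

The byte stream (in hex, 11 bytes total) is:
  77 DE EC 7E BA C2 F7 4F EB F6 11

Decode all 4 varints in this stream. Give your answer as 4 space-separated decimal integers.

  byte[0]=0x77 cont=0 payload=0x77=119: acc |= 119<<0 -> acc=119 shift=7 [end]
Varint 1: bytes[0:1] = 77 -> value 119 (1 byte(s))
  byte[1]=0xDE cont=1 payload=0x5E=94: acc |= 94<<0 -> acc=94 shift=7
  byte[2]=0xEC cont=1 payload=0x6C=108: acc |= 108<<7 -> acc=13918 shift=14
  byte[3]=0x7E cont=0 payload=0x7E=126: acc |= 126<<14 -> acc=2078302 shift=21 [end]
Varint 2: bytes[1:4] = DE EC 7E -> value 2078302 (3 byte(s))
  byte[4]=0xBA cont=1 payload=0x3A=58: acc |= 58<<0 -> acc=58 shift=7
  byte[5]=0xC2 cont=1 payload=0x42=66: acc |= 66<<7 -> acc=8506 shift=14
  byte[6]=0xF7 cont=1 payload=0x77=119: acc |= 119<<14 -> acc=1958202 shift=21
  byte[7]=0x4F cont=0 payload=0x4F=79: acc |= 79<<21 -> acc=167633210 shift=28 [end]
Varint 3: bytes[4:8] = BA C2 F7 4F -> value 167633210 (4 byte(s))
  byte[8]=0xEB cont=1 payload=0x6B=107: acc |= 107<<0 -> acc=107 shift=7
  byte[9]=0xF6 cont=1 payload=0x76=118: acc |= 118<<7 -> acc=15211 shift=14
  byte[10]=0x11 cont=0 payload=0x11=17: acc |= 17<<14 -> acc=293739 shift=21 [end]
Varint 4: bytes[8:11] = EB F6 11 -> value 293739 (3 byte(s))

Answer: 119 2078302 167633210 293739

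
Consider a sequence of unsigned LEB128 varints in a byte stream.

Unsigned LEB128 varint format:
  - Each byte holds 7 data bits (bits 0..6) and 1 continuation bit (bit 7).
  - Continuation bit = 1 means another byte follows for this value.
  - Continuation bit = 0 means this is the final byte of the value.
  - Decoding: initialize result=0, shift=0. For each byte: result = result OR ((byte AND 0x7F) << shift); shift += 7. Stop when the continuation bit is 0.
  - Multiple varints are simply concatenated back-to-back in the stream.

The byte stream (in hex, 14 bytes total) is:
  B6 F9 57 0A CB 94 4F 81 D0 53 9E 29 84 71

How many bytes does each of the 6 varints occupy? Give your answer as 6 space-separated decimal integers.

Answer: 3 1 3 3 2 2

Derivation:
  byte[0]=0xB6 cont=1 payload=0x36=54: acc |= 54<<0 -> acc=54 shift=7
  byte[1]=0xF9 cont=1 payload=0x79=121: acc |= 121<<7 -> acc=15542 shift=14
  byte[2]=0x57 cont=0 payload=0x57=87: acc |= 87<<14 -> acc=1440950 shift=21 [end]
Varint 1: bytes[0:3] = B6 F9 57 -> value 1440950 (3 byte(s))
  byte[3]=0x0A cont=0 payload=0x0A=10: acc |= 10<<0 -> acc=10 shift=7 [end]
Varint 2: bytes[3:4] = 0A -> value 10 (1 byte(s))
  byte[4]=0xCB cont=1 payload=0x4B=75: acc |= 75<<0 -> acc=75 shift=7
  byte[5]=0x94 cont=1 payload=0x14=20: acc |= 20<<7 -> acc=2635 shift=14
  byte[6]=0x4F cont=0 payload=0x4F=79: acc |= 79<<14 -> acc=1296971 shift=21 [end]
Varint 3: bytes[4:7] = CB 94 4F -> value 1296971 (3 byte(s))
  byte[7]=0x81 cont=1 payload=0x01=1: acc |= 1<<0 -> acc=1 shift=7
  byte[8]=0xD0 cont=1 payload=0x50=80: acc |= 80<<7 -> acc=10241 shift=14
  byte[9]=0x53 cont=0 payload=0x53=83: acc |= 83<<14 -> acc=1370113 shift=21 [end]
Varint 4: bytes[7:10] = 81 D0 53 -> value 1370113 (3 byte(s))
  byte[10]=0x9E cont=1 payload=0x1E=30: acc |= 30<<0 -> acc=30 shift=7
  byte[11]=0x29 cont=0 payload=0x29=41: acc |= 41<<7 -> acc=5278 shift=14 [end]
Varint 5: bytes[10:12] = 9E 29 -> value 5278 (2 byte(s))
  byte[12]=0x84 cont=1 payload=0x04=4: acc |= 4<<0 -> acc=4 shift=7
  byte[13]=0x71 cont=0 payload=0x71=113: acc |= 113<<7 -> acc=14468 shift=14 [end]
Varint 6: bytes[12:14] = 84 71 -> value 14468 (2 byte(s))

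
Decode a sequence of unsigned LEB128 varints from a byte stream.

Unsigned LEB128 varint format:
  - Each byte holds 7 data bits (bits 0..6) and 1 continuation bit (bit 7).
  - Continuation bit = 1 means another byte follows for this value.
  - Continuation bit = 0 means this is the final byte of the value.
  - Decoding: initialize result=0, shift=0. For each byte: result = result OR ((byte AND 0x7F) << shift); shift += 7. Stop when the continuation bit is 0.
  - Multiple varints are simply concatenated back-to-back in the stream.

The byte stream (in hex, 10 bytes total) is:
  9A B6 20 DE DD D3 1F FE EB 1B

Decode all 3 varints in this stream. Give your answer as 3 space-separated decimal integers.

  byte[0]=0x9A cont=1 payload=0x1A=26: acc |= 26<<0 -> acc=26 shift=7
  byte[1]=0xB6 cont=1 payload=0x36=54: acc |= 54<<7 -> acc=6938 shift=14
  byte[2]=0x20 cont=0 payload=0x20=32: acc |= 32<<14 -> acc=531226 shift=21 [end]
Varint 1: bytes[0:3] = 9A B6 20 -> value 531226 (3 byte(s))
  byte[3]=0xDE cont=1 payload=0x5E=94: acc |= 94<<0 -> acc=94 shift=7
  byte[4]=0xDD cont=1 payload=0x5D=93: acc |= 93<<7 -> acc=11998 shift=14
  byte[5]=0xD3 cont=1 payload=0x53=83: acc |= 83<<14 -> acc=1371870 shift=21
  byte[6]=0x1F cont=0 payload=0x1F=31: acc |= 31<<21 -> acc=66383582 shift=28 [end]
Varint 2: bytes[3:7] = DE DD D3 1F -> value 66383582 (4 byte(s))
  byte[7]=0xFE cont=1 payload=0x7E=126: acc |= 126<<0 -> acc=126 shift=7
  byte[8]=0xEB cont=1 payload=0x6B=107: acc |= 107<<7 -> acc=13822 shift=14
  byte[9]=0x1B cont=0 payload=0x1B=27: acc |= 27<<14 -> acc=456190 shift=21 [end]
Varint 3: bytes[7:10] = FE EB 1B -> value 456190 (3 byte(s))

Answer: 531226 66383582 456190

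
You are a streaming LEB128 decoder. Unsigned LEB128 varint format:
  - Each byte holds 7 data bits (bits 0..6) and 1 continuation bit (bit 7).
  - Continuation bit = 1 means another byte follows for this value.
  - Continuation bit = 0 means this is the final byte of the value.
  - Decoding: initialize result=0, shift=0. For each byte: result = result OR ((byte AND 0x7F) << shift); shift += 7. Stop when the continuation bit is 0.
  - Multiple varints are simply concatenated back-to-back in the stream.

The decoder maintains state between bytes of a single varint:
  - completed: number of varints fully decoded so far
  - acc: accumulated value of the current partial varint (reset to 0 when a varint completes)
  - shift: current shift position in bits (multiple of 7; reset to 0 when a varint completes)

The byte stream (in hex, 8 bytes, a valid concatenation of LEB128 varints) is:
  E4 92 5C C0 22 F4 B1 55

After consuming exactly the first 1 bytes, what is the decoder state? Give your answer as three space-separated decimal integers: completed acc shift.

byte[0]=0xE4 cont=1 payload=0x64: acc |= 100<<0 -> completed=0 acc=100 shift=7

Answer: 0 100 7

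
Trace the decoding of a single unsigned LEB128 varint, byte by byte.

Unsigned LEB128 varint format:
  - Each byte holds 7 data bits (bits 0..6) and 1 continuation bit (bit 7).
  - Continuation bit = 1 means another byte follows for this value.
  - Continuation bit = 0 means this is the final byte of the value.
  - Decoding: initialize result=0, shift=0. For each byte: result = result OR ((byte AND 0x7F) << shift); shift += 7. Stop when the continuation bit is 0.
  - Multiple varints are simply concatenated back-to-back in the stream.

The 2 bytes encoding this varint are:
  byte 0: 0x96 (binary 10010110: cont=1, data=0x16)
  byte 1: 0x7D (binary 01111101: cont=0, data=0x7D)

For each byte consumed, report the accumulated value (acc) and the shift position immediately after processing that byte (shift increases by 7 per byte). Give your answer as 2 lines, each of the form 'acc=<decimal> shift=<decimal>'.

byte 0=0x96: payload=0x16=22, contrib = 22<<0 = 22; acc -> 22, shift -> 7
byte 1=0x7D: payload=0x7D=125, contrib = 125<<7 = 16000; acc -> 16022, shift -> 14

Answer: acc=22 shift=7
acc=16022 shift=14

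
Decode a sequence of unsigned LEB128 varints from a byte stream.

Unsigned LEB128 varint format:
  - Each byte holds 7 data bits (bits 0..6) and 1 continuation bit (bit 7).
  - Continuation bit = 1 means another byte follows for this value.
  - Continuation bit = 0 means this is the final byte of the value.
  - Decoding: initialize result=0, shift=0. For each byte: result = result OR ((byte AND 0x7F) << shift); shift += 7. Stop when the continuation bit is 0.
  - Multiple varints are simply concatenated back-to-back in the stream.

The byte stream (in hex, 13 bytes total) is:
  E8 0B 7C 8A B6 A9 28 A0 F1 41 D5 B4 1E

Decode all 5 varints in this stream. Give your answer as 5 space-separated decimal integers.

  byte[0]=0xE8 cont=1 payload=0x68=104: acc |= 104<<0 -> acc=104 shift=7
  byte[1]=0x0B cont=0 payload=0x0B=11: acc |= 11<<7 -> acc=1512 shift=14 [end]
Varint 1: bytes[0:2] = E8 0B -> value 1512 (2 byte(s))
  byte[2]=0x7C cont=0 payload=0x7C=124: acc |= 124<<0 -> acc=124 shift=7 [end]
Varint 2: bytes[2:3] = 7C -> value 124 (1 byte(s))
  byte[3]=0x8A cont=1 payload=0x0A=10: acc |= 10<<0 -> acc=10 shift=7
  byte[4]=0xB6 cont=1 payload=0x36=54: acc |= 54<<7 -> acc=6922 shift=14
  byte[5]=0xA9 cont=1 payload=0x29=41: acc |= 41<<14 -> acc=678666 shift=21
  byte[6]=0x28 cont=0 payload=0x28=40: acc |= 40<<21 -> acc=84564746 shift=28 [end]
Varint 3: bytes[3:7] = 8A B6 A9 28 -> value 84564746 (4 byte(s))
  byte[7]=0xA0 cont=1 payload=0x20=32: acc |= 32<<0 -> acc=32 shift=7
  byte[8]=0xF1 cont=1 payload=0x71=113: acc |= 113<<7 -> acc=14496 shift=14
  byte[9]=0x41 cont=0 payload=0x41=65: acc |= 65<<14 -> acc=1079456 shift=21 [end]
Varint 4: bytes[7:10] = A0 F1 41 -> value 1079456 (3 byte(s))
  byte[10]=0xD5 cont=1 payload=0x55=85: acc |= 85<<0 -> acc=85 shift=7
  byte[11]=0xB4 cont=1 payload=0x34=52: acc |= 52<<7 -> acc=6741 shift=14
  byte[12]=0x1E cont=0 payload=0x1E=30: acc |= 30<<14 -> acc=498261 shift=21 [end]
Varint 5: bytes[10:13] = D5 B4 1E -> value 498261 (3 byte(s))

Answer: 1512 124 84564746 1079456 498261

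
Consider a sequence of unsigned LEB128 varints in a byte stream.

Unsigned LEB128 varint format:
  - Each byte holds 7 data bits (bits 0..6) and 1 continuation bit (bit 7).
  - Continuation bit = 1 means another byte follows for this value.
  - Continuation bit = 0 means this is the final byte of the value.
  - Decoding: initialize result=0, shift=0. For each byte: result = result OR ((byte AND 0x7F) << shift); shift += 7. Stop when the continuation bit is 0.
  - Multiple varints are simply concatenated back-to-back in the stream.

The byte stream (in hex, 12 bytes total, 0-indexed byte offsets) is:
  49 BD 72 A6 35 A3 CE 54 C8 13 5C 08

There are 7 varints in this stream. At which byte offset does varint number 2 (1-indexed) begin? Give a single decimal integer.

  byte[0]=0x49 cont=0 payload=0x49=73: acc |= 73<<0 -> acc=73 shift=7 [end]
Varint 1: bytes[0:1] = 49 -> value 73 (1 byte(s))
  byte[1]=0xBD cont=1 payload=0x3D=61: acc |= 61<<0 -> acc=61 shift=7
  byte[2]=0x72 cont=0 payload=0x72=114: acc |= 114<<7 -> acc=14653 shift=14 [end]
Varint 2: bytes[1:3] = BD 72 -> value 14653 (2 byte(s))
  byte[3]=0xA6 cont=1 payload=0x26=38: acc |= 38<<0 -> acc=38 shift=7
  byte[4]=0x35 cont=0 payload=0x35=53: acc |= 53<<7 -> acc=6822 shift=14 [end]
Varint 3: bytes[3:5] = A6 35 -> value 6822 (2 byte(s))
  byte[5]=0xA3 cont=1 payload=0x23=35: acc |= 35<<0 -> acc=35 shift=7
  byte[6]=0xCE cont=1 payload=0x4E=78: acc |= 78<<7 -> acc=10019 shift=14
  byte[7]=0x54 cont=0 payload=0x54=84: acc |= 84<<14 -> acc=1386275 shift=21 [end]
Varint 4: bytes[5:8] = A3 CE 54 -> value 1386275 (3 byte(s))
  byte[8]=0xC8 cont=1 payload=0x48=72: acc |= 72<<0 -> acc=72 shift=7
  byte[9]=0x13 cont=0 payload=0x13=19: acc |= 19<<7 -> acc=2504 shift=14 [end]
Varint 5: bytes[8:10] = C8 13 -> value 2504 (2 byte(s))
  byte[10]=0x5C cont=0 payload=0x5C=92: acc |= 92<<0 -> acc=92 shift=7 [end]
Varint 6: bytes[10:11] = 5C -> value 92 (1 byte(s))
  byte[11]=0x08 cont=0 payload=0x08=8: acc |= 8<<0 -> acc=8 shift=7 [end]
Varint 7: bytes[11:12] = 08 -> value 8 (1 byte(s))

Answer: 1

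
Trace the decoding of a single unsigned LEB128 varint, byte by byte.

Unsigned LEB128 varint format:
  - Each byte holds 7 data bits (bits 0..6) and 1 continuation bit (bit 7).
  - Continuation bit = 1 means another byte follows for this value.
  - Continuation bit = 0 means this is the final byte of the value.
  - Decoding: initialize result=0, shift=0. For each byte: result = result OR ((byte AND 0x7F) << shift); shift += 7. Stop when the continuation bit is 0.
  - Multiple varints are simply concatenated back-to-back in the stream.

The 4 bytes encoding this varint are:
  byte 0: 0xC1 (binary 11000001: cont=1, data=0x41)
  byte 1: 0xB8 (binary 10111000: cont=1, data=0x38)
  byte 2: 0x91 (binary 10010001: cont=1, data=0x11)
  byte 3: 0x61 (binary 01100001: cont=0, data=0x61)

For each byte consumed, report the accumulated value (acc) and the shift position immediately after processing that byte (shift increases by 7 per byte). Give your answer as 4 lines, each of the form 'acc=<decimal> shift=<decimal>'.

Answer: acc=65 shift=7
acc=7233 shift=14
acc=285761 shift=21
acc=203709505 shift=28

Derivation:
byte 0=0xC1: payload=0x41=65, contrib = 65<<0 = 65; acc -> 65, shift -> 7
byte 1=0xB8: payload=0x38=56, contrib = 56<<7 = 7168; acc -> 7233, shift -> 14
byte 2=0x91: payload=0x11=17, contrib = 17<<14 = 278528; acc -> 285761, shift -> 21
byte 3=0x61: payload=0x61=97, contrib = 97<<21 = 203423744; acc -> 203709505, shift -> 28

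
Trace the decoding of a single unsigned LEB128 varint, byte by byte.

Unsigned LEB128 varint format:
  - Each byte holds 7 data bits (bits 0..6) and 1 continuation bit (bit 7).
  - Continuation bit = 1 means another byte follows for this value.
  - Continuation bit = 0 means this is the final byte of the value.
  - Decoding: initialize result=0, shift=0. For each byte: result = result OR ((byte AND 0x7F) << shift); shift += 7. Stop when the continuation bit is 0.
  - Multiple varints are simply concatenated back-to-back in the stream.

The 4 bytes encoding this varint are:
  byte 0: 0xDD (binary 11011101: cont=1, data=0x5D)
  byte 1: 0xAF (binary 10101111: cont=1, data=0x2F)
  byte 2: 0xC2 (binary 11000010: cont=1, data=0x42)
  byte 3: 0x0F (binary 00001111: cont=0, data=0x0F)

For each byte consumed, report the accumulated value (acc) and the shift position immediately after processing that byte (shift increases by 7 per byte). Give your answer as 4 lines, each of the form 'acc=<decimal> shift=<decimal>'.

Answer: acc=93 shift=7
acc=6109 shift=14
acc=1087453 shift=21
acc=32544733 shift=28

Derivation:
byte 0=0xDD: payload=0x5D=93, contrib = 93<<0 = 93; acc -> 93, shift -> 7
byte 1=0xAF: payload=0x2F=47, contrib = 47<<7 = 6016; acc -> 6109, shift -> 14
byte 2=0xC2: payload=0x42=66, contrib = 66<<14 = 1081344; acc -> 1087453, shift -> 21
byte 3=0x0F: payload=0x0F=15, contrib = 15<<21 = 31457280; acc -> 32544733, shift -> 28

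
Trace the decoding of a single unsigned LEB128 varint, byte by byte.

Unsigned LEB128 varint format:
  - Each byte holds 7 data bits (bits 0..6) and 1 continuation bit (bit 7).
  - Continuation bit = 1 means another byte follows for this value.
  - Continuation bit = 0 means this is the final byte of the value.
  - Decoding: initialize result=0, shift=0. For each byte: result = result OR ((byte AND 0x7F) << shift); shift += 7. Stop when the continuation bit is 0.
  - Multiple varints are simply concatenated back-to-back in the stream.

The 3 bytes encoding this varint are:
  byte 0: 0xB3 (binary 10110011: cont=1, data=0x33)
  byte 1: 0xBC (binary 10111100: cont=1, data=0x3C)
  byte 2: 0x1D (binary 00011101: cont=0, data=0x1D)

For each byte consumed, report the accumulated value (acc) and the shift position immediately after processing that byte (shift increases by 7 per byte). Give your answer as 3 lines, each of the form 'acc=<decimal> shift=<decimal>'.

byte 0=0xB3: payload=0x33=51, contrib = 51<<0 = 51; acc -> 51, shift -> 7
byte 1=0xBC: payload=0x3C=60, contrib = 60<<7 = 7680; acc -> 7731, shift -> 14
byte 2=0x1D: payload=0x1D=29, contrib = 29<<14 = 475136; acc -> 482867, shift -> 21

Answer: acc=51 shift=7
acc=7731 shift=14
acc=482867 shift=21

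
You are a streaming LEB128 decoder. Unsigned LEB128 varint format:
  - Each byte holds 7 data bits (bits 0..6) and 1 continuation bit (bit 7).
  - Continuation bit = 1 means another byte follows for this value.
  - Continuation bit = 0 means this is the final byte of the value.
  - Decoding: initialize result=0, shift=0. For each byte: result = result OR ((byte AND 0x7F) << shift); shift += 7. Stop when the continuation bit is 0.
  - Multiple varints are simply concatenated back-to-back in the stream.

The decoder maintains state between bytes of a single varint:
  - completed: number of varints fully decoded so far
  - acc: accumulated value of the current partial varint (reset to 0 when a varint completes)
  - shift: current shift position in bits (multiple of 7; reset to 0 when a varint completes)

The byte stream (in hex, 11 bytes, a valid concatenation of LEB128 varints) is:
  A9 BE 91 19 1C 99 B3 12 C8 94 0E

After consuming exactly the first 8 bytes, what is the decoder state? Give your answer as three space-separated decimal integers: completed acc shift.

Answer: 3 0 0

Derivation:
byte[0]=0xA9 cont=1 payload=0x29: acc |= 41<<0 -> completed=0 acc=41 shift=7
byte[1]=0xBE cont=1 payload=0x3E: acc |= 62<<7 -> completed=0 acc=7977 shift=14
byte[2]=0x91 cont=1 payload=0x11: acc |= 17<<14 -> completed=0 acc=286505 shift=21
byte[3]=0x19 cont=0 payload=0x19: varint #1 complete (value=52715305); reset -> completed=1 acc=0 shift=0
byte[4]=0x1C cont=0 payload=0x1C: varint #2 complete (value=28); reset -> completed=2 acc=0 shift=0
byte[5]=0x99 cont=1 payload=0x19: acc |= 25<<0 -> completed=2 acc=25 shift=7
byte[6]=0xB3 cont=1 payload=0x33: acc |= 51<<7 -> completed=2 acc=6553 shift=14
byte[7]=0x12 cont=0 payload=0x12: varint #3 complete (value=301465); reset -> completed=3 acc=0 shift=0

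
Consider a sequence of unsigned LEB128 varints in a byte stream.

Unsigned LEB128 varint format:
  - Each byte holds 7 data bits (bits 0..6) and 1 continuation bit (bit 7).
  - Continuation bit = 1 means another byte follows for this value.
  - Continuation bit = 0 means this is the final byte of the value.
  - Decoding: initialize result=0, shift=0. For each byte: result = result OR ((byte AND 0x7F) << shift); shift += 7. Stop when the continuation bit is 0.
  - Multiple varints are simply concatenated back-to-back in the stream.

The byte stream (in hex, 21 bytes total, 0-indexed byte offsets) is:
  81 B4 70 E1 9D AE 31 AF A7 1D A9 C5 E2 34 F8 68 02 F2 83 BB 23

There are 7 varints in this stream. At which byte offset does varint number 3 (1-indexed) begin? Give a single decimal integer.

Answer: 7

Derivation:
  byte[0]=0x81 cont=1 payload=0x01=1: acc |= 1<<0 -> acc=1 shift=7
  byte[1]=0xB4 cont=1 payload=0x34=52: acc |= 52<<7 -> acc=6657 shift=14
  byte[2]=0x70 cont=0 payload=0x70=112: acc |= 112<<14 -> acc=1841665 shift=21 [end]
Varint 1: bytes[0:3] = 81 B4 70 -> value 1841665 (3 byte(s))
  byte[3]=0xE1 cont=1 payload=0x61=97: acc |= 97<<0 -> acc=97 shift=7
  byte[4]=0x9D cont=1 payload=0x1D=29: acc |= 29<<7 -> acc=3809 shift=14
  byte[5]=0xAE cont=1 payload=0x2E=46: acc |= 46<<14 -> acc=757473 shift=21
  byte[6]=0x31 cont=0 payload=0x31=49: acc |= 49<<21 -> acc=103517921 shift=28 [end]
Varint 2: bytes[3:7] = E1 9D AE 31 -> value 103517921 (4 byte(s))
  byte[7]=0xAF cont=1 payload=0x2F=47: acc |= 47<<0 -> acc=47 shift=7
  byte[8]=0xA7 cont=1 payload=0x27=39: acc |= 39<<7 -> acc=5039 shift=14
  byte[9]=0x1D cont=0 payload=0x1D=29: acc |= 29<<14 -> acc=480175 shift=21 [end]
Varint 3: bytes[7:10] = AF A7 1D -> value 480175 (3 byte(s))
  byte[10]=0xA9 cont=1 payload=0x29=41: acc |= 41<<0 -> acc=41 shift=7
  byte[11]=0xC5 cont=1 payload=0x45=69: acc |= 69<<7 -> acc=8873 shift=14
  byte[12]=0xE2 cont=1 payload=0x62=98: acc |= 98<<14 -> acc=1614505 shift=21
  byte[13]=0x34 cont=0 payload=0x34=52: acc |= 52<<21 -> acc=110666409 shift=28 [end]
Varint 4: bytes[10:14] = A9 C5 E2 34 -> value 110666409 (4 byte(s))
  byte[14]=0xF8 cont=1 payload=0x78=120: acc |= 120<<0 -> acc=120 shift=7
  byte[15]=0x68 cont=0 payload=0x68=104: acc |= 104<<7 -> acc=13432 shift=14 [end]
Varint 5: bytes[14:16] = F8 68 -> value 13432 (2 byte(s))
  byte[16]=0x02 cont=0 payload=0x02=2: acc |= 2<<0 -> acc=2 shift=7 [end]
Varint 6: bytes[16:17] = 02 -> value 2 (1 byte(s))
  byte[17]=0xF2 cont=1 payload=0x72=114: acc |= 114<<0 -> acc=114 shift=7
  byte[18]=0x83 cont=1 payload=0x03=3: acc |= 3<<7 -> acc=498 shift=14
  byte[19]=0xBB cont=1 payload=0x3B=59: acc |= 59<<14 -> acc=967154 shift=21
  byte[20]=0x23 cont=0 payload=0x23=35: acc |= 35<<21 -> acc=74367474 shift=28 [end]
Varint 7: bytes[17:21] = F2 83 BB 23 -> value 74367474 (4 byte(s))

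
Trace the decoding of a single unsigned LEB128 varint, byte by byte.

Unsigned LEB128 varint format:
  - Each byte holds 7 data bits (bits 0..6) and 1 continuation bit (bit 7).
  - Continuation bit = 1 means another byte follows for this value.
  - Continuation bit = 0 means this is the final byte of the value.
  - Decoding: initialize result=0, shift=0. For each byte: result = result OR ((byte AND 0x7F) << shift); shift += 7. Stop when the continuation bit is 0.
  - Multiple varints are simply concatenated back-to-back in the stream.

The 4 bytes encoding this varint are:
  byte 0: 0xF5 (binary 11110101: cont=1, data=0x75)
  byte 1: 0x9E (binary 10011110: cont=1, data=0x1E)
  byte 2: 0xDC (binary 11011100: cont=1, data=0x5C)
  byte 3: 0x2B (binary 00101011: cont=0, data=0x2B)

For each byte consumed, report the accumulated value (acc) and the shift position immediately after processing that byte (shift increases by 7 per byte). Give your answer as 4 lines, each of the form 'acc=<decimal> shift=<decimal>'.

Answer: acc=117 shift=7
acc=3957 shift=14
acc=1511285 shift=21
acc=91688821 shift=28

Derivation:
byte 0=0xF5: payload=0x75=117, contrib = 117<<0 = 117; acc -> 117, shift -> 7
byte 1=0x9E: payload=0x1E=30, contrib = 30<<7 = 3840; acc -> 3957, shift -> 14
byte 2=0xDC: payload=0x5C=92, contrib = 92<<14 = 1507328; acc -> 1511285, shift -> 21
byte 3=0x2B: payload=0x2B=43, contrib = 43<<21 = 90177536; acc -> 91688821, shift -> 28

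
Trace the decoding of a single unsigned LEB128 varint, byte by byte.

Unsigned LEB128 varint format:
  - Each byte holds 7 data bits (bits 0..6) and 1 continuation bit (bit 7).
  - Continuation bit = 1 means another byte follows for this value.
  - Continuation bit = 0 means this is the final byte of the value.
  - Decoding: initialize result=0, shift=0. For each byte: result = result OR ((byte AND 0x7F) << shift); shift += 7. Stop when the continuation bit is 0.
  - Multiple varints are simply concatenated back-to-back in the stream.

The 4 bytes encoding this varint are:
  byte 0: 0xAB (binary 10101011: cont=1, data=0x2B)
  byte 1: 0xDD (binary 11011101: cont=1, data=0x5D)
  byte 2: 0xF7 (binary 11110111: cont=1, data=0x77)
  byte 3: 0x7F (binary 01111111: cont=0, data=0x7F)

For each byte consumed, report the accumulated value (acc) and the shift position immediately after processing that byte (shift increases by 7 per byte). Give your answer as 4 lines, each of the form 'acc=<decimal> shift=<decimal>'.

Answer: acc=43 shift=7
acc=11947 shift=14
acc=1961643 shift=21
acc=268299947 shift=28

Derivation:
byte 0=0xAB: payload=0x2B=43, contrib = 43<<0 = 43; acc -> 43, shift -> 7
byte 1=0xDD: payload=0x5D=93, contrib = 93<<7 = 11904; acc -> 11947, shift -> 14
byte 2=0xF7: payload=0x77=119, contrib = 119<<14 = 1949696; acc -> 1961643, shift -> 21
byte 3=0x7F: payload=0x7F=127, contrib = 127<<21 = 266338304; acc -> 268299947, shift -> 28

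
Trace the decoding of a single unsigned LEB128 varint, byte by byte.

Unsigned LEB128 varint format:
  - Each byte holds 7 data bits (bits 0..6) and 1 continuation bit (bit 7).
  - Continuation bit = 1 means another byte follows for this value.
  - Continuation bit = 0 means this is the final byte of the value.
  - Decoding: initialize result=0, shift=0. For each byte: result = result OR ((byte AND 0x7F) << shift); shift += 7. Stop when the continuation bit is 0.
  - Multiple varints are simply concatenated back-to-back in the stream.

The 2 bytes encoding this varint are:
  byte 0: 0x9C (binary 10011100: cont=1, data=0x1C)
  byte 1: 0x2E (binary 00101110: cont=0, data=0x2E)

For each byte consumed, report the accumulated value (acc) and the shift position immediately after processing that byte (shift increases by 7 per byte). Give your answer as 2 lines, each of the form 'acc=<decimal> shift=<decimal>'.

byte 0=0x9C: payload=0x1C=28, contrib = 28<<0 = 28; acc -> 28, shift -> 7
byte 1=0x2E: payload=0x2E=46, contrib = 46<<7 = 5888; acc -> 5916, shift -> 14

Answer: acc=28 shift=7
acc=5916 shift=14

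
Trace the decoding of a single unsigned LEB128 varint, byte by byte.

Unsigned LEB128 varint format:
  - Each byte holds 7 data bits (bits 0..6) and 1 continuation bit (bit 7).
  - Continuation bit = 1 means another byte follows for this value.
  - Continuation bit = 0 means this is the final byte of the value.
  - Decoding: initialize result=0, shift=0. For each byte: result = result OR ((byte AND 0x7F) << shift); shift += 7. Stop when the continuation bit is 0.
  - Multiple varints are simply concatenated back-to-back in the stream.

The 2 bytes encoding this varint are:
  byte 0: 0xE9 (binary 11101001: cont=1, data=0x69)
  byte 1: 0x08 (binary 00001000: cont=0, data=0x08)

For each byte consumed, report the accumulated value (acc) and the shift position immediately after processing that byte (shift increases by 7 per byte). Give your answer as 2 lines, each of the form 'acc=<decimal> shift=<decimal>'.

byte 0=0xE9: payload=0x69=105, contrib = 105<<0 = 105; acc -> 105, shift -> 7
byte 1=0x08: payload=0x08=8, contrib = 8<<7 = 1024; acc -> 1129, shift -> 14

Answer: acc=105 shift=7
acc=1129 shift=14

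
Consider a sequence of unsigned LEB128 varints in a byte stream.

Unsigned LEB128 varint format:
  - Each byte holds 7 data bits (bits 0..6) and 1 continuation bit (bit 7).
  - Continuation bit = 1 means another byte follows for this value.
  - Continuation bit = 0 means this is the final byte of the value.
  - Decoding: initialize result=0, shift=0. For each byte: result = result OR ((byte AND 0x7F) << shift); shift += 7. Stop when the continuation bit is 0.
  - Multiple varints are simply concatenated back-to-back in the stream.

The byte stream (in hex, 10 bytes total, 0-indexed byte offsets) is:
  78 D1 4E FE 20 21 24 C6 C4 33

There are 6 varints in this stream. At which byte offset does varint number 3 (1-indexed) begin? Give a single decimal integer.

Answer: 3

Derivation:
  byte[0]=0x78 cont=0 payload=0x78=120: acc |= 120<<0 -> acc=120 shift=7 [end]
Varint 1: bytes[0:1] = 78 -> value 120 (1 byte(s))
  byte[1]=0xD1 cont=1 payload=0x51=81: acc |= 81<<0 -> acc=81 shift=7
  byte[2]=0x4E cont=0 payload=0x4E=78: acc |= 78<<7 -> acc=10065 shift=14 [end]
Varint 2: bytes[1:3] = D1 4E -> value 10065 (2 byte(s))
  byte[3]=0xFE cont=1 payload=0x7E=126: acc |= 126<<0 -> acc=126 shift=7
  byte[4]=0x20 cont=0 payload=0x20=32: acc |= 32<<7 -> acc=4222 shift=14 [end]
Varint 3: bytes[3:5] = FE 20 -> value 4222 (2 byte(s))
  byte[5]=0x21 cont=0 payload=0x21=33: acc |= 33<<0 -> acc=33 shift=7 [end]
Varint 4: bytes[5:6] = 21 -> value 33 (1 byte(s))
  byte[6]=0x24 cont=0 payload=0x24=36: acc |= 36<<0 -> acc=36 shift=7 [end]
Varint 5: bytes[6:7] = 24 -> value 36 (1 byte(s))
  byte[7]=0xC6 cont=1 payload=0x46=70: acc |= 70<<0 -> acc=70 shift=7
  byte[8]=0xC4 cont=1 payload=0x44=68: acc |= 68<<7 -> acc=8774 shift=14
  byte[9]=0x33 cont=0 payload=0x33=51: acc |= 51<<14 -> acc=844358 shift=21 [end]
Varint 6: bytes[7:10] = C6 C4 33 -> value 844358 (3 byte(s))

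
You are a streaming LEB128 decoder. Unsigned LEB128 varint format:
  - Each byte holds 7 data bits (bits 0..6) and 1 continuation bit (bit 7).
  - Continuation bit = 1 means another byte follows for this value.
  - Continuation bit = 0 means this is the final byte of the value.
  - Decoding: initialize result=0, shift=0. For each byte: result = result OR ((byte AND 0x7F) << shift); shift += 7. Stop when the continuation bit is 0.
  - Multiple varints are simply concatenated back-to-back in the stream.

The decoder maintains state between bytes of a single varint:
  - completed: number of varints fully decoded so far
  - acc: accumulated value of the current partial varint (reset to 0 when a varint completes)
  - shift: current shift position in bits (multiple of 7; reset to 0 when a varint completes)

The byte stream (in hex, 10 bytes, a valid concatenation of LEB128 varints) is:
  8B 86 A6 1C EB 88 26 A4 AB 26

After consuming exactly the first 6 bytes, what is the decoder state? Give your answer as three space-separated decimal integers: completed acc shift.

Answer: 1 1131 14

Derivation:
byte[0]=0x8B cont=1 payload=0x0B: acc |= 11<<0 -> completed=0 acc=11 shift=7
byte[1]=0x86 cont=1 payload=0x06: acc |= 6<<7 -> completed=0 acc=779 shift=14
byte[2]=0xA6 cont=1 payload=0x26: acc |= 38<<14 -> completed=0 acc=623371 shift=21
byte[3]=0x1C cont=0 payload=0x1C: varint #1 complete (value=59343627); reset -> completed=1 acc=0 shift=0
byte[4]=0xEB cont=1 payload=0x6B: acc |= 107<<0 -> completed=1 acc=107 shift=7
byte[5]=0x88 cont=1 payload=0x08: acc |= 8<<7 -> completed=1 acc=1131 shift=14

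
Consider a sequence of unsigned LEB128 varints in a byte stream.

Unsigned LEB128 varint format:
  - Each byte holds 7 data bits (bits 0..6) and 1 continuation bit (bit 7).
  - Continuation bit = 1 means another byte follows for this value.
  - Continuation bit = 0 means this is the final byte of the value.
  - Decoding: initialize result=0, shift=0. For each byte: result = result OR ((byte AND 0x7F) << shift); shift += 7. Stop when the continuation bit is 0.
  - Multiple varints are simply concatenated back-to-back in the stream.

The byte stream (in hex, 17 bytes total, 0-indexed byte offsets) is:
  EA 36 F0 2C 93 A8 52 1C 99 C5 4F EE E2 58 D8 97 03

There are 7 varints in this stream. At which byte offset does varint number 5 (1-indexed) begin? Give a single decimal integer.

  byte[0]=0xEA cont=1 payload=0x6A=106: acc |= 106<<0 -> acc=106 shift=7
  byte[1]=0x36 cont=0 payload=0x36=54: acc |= 54<<7 -> acc=7018 shift=14 [end]
Varint 1: bytes[0:2] = EA 36 -> value 7018 (2 byte(s))
  byte[2]=0xF0 cont=1 payload=0x70=112: acc |= 112<<0 -> acc=112 shift=7
  byte[3]=0x2C cont=0 payload=0x2C=44: acc |= 44<<7 -> acc=5744 shift=14 [end]
Varint 2: bytes[2:4] = F0 2C -> value 5744 (2 byte(s))
  byte[4]=0x93 cont=1 payload=0x13=19: acc |= 19<<0 -> acc=19 shift=7
  byte[5]=0xA8 cont=1 payload=0x28=40: acc |= 40<<7 -> acc=5139 shift=14
  byte[6]=0x52 cont=0 payload=0x52=82: acc |= 82<<14 -> acc=1348627 shift=21 [end]
Varint 3: bytes[4:7] = 93 A8 52 -> value 1348627 (3 byte(s))
  byte[7]=0x1C cont=0 payload=0x1C=28: acc |= 28<<0 -> acc=28 shift=7 [end]
Varint 4: bytes[7:8] = 1C -> value 28 (1 byte(s))
  byte[8]=0x99 cont=1 payload=0x19=25: acc |= 25<<0 -> acc=25 shift=7
  byte[9]=0xC5 cont=1 payload=0x45=69: acc |= 69<<7 -> acc=8857 shift=14
  byte[10]=0x4F cont=0 payload=0x4F=79: acc |= 79<<14 -> acc=1303193 shift=21 [end]
Varint 5: bytes[8:11] = 99 C5 4F -> value 1303193 (3 byte(s))
  byte[11]=0xEE cont=1 payload=0x6E=110: acc |= 110<<0 -> acc=110 shift=7
  byte[12]=0xE2 cont=1 payload=0x62=98: acc |= 98<<7 -> acc=12654 shift=14
  byte[13]=0x58 cont=0 payload=0x58=88: acc |= 88<<14 -> acc=1454446 shift=21 [end]
Varint 6: bytes[11:14] = EE E2 58 -> value 1454446 (3 byte(s))
  byte[14]=0xD8 cont=1 payload=0x58=88: acc |= 88<<0 -> acc=88 shift=7
  byte[15]=0x97 cont=1 payload=0x17=23: acc |= 23<<7 -> acc=3032 shift=14
  byte[16]=0x03 cont=0 payload=0x03=3: acc |= 3<<14 -> acc=52184 shift=21 [end]
Varint 7: bytes[14:17] = D8 97 03 -> value 52184 (3 byte(s))

Answer: 8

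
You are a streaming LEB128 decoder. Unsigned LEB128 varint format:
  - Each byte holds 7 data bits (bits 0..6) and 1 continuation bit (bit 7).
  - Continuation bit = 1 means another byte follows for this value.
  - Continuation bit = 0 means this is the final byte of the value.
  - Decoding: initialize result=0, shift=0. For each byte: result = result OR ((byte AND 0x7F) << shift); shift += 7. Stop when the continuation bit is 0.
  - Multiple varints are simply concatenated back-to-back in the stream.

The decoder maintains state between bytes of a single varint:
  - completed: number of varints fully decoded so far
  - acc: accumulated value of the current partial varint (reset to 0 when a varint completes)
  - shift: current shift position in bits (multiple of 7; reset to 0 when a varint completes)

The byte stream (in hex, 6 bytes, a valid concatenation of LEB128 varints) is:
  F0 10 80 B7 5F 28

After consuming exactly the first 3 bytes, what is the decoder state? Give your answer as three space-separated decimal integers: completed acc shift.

byte[0]=0xF0 cont=1 payload=0x70: acc |= 112<<0 -> completed=0 acc=112 shift=7
byte[1]=0x10 cont=0 payload=0x10: varint #1 complete (value=2160); reset -> completed=1 acc=0 shift=0
byte[2]=0x80 cont=1 payload=0x00: acc |= 0<<0 -> completed=1 acc=0 shift=7

Answer: 1 0 7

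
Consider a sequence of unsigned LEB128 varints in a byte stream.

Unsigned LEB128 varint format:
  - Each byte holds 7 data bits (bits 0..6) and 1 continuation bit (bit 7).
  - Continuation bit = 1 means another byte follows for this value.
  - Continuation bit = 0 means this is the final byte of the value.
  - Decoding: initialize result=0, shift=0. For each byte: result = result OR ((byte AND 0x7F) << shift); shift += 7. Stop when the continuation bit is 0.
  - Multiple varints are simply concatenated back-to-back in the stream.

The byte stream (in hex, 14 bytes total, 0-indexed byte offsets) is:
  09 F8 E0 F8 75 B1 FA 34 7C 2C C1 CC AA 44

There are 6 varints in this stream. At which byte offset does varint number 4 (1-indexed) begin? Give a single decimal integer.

Answer: 8

Derivation:
  byte[0]=0x09 cont=0 payload=0x09=9: acc |= 9<<0 -> acc=9 shift=7 [end]
Varint 1: bytes[0:1] = 09 -> value 9 (1 byte(s))
  byte[1]=0xF8 cont=1 payload=0x78=120: acc |= 120<<0 -> acc=120 shift=7
  byte[2]=0xE0 cont=1 payload=0x60=96: acc |= 96<<7 -> acc=12408 shift=14
  byte[3]=0xF8 cont=1 payload=0x78=120: acc |= 120<<14 -> acc=1978488 shift=21
  byte[4]=0x75 cont=0 payload=0x75=117: acc |= 117<<21 -> acc=247345272 shift=28 [end]
Varint 2: bytes[1:5] = F8 E0 F8 75 -> value 247345272 (4 byte(s))
  byte[5]=0xB1 cont=1 payload=0x31=49: acc |= 49<<0 -> acc=49 shift=7
  byte[6]=0xFA cont=1 payload=0x7A=122: acc |= 122<<7 -> acc=15665 shift=14
  byte[7]=0x34 cont=0 payload=0x34=52: acc |= 52<<14 -> acc=867633 shift=21 [end]
Varint 3: bytes[5:8] = B1 FA 34 -> value 867633 (3 byte(s))
  byte[8]=0x7C cont=0 payload=0x7C=124: acc |= 124<<0 -> acc=124 shift=7 [end]
Varint 4: bytes[8:9] = 7C -> value 124 (1 byte(s))
  byte[9]=0x2C cont=0 payload=0x2C=44: acc |= 44<<0 -> acc=44 shift=7 [end]
Varint 5: bytes[9:10] = 2C -> value 44 (1 byte(s))
  byte[10]=0xC1 cont=1 payload=0x41=65: acc |= 65<<0 -> acc=65 shift=7
  byte[11]=0xCC cont=1 payload=0x4C=76: acc |= 76<<7 -> acc=9793 shift=14
  byte[12]=0xAA cont=1 payload=0x2A=42: acc |= 42<<14 -> acc=697921 shift=21
  byte[13]=0x44 cont=0 payload=0x44=68: acc |= 68<<21 -> acc=143304257 shift=28 [end]
Varint 6: bytes[10:14] = C1 CC AA 44 -> value 143304257 (4 byte(s))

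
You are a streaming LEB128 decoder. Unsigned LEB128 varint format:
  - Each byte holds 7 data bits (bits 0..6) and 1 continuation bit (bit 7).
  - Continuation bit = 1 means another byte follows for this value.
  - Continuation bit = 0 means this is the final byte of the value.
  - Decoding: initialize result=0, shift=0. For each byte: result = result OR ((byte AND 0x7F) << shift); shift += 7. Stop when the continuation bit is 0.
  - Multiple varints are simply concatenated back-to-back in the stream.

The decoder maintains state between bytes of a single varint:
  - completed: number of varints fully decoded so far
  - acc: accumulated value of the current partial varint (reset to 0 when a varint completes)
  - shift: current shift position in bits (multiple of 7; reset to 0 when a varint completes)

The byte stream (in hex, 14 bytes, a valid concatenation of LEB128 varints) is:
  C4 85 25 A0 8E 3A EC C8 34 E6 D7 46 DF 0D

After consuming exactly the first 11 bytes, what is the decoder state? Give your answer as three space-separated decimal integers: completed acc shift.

Answer: 3 11238 14

Derivation:
byte[0]=0xC4 cont=1 payload=0x44: acc |= 68<<0 -> completed=0 acc=68 shift=7
byte[1]=0x85 cont=1 payload=0x05: acc |= 5<<7 -> completed=0 acc=708 shift=14
byte[2]=0x25 cont=0 payload=0x25: varint #1 complete (value=606916); reset -> completed=1 acc=0 shift=0
byte[3]=0xA0 cont=1 payload=0x20: acc |= 32<<0 -> completed=1 acc=32 shift=7
byte[4]=0x8E cont=1 payload=0x0E: acc |= 14<<7 -> completed=1 acc=1824 shift=14
byte[5]=0x3A cont=0 payload=0x3A: varint #2 complete (value=952096); reset -> completed=2 acc=0 shift=0
byte[6]=0xEC cont=1 payload=0x6C: acc |= 108<<0 -> completed=2 acc=108 shift=7
byte[7]=0xC8 cont=1 payload=0x48: acc |= 72<<7 -> completed=2 acc=9324 shift=14
byte[8]=0x34 cont=0 payload=0x34: varint #3 complete (value=861292); reset -> completed=3 acc=0 shift=0
byte[9]=0xE6 cont=1 payload=0x66: acc |= 102<<0 -> completed=3 acc=102 shift=7
byte[10]=0xD7 cont=1 payload=0x57: acc |= 87<<7 -> completed=3 acc=11238 shift=14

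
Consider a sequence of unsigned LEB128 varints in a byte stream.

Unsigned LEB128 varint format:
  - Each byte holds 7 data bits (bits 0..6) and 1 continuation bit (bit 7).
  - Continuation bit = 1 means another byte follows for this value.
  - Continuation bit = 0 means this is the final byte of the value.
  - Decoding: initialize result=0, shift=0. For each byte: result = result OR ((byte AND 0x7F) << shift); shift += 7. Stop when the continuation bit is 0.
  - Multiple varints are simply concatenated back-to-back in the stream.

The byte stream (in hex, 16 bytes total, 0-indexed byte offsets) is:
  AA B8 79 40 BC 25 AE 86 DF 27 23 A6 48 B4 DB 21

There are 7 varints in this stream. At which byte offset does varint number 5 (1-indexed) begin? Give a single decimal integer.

  byte[0]=0xAA cont=1 payload=0x2A=42: acc |= 42<<0 -> acc=42 shift=7
  byte[1]=0xB8 cont=1 payload=0x38=56: acc |= 56<<7 -> acc=7210 shift=14
  byte[2]=0x79 cont=0 payload=0x79=121: acc |= 121<<14 -> acc=1989674 shift=21 [end]
Varint 1: bytes[0:3] = AA B8 79 -> value 1989674 (3 byte(s))
  byte[3]=0x40 cont=0 payload=0x40=64: acc |= 64<<0 -> acc=64 shift=7 [end]
Varint 2: bytes[3:4] = 40 -> value 64 (1 byte(s))
  byte[4]=0xBC cont=1 payload=0x3C=60: acc |= 60<<0 -> acc=60 shift=7
  byte[5]=0x25 cont=0 payload=0x25=37: acc |= 37<<7 -> acc=4796 shift=14 [end]
Varint 3: bytes[4:6] = BC 25 -> value 4796 (2 byte(s))
  byte[6]=0xAE cont=1 payload=0x2E=46: acc |= 46<<0 -> acc=46 shift=7
  byte[7]=0x86 cont=1 payload=0x06=6: acc |= 6<<7 -> acc=814 shift=14
  byte[8]=0xDF cont=1 payload=0x5F=95: acc |= 95<<14 -> acc=1557294 shift=21
  byte[9]=0x27 cont=0 payload=0x27=39: acc |= 39<<21 -> acc=83346222 shift=28 [end]
Varint 4: bytes[6:10] = AE 86 DF 27 -> value 83346222 (4 byte(s))
  byte[10]=0x23 cont=0 payload=0x23=35: acc |= 35<<0 -> acc=35 shift=7 [end]
Varint 5: bytes[10:11] = 23 -> value 35 (1 byte(s))
  byte[11]=0xA6 cont=1 payload=0x26=38: acc |= 38<<0 -> acc=38 shift=7
  byte[12]=0x48 cont=0 payload=0x48=72: acc |= 72<<7 -> acc=9254 shift=14 [end]
Varint 6: bytes[11:13] = A6 48 -> value 9254 (2 byte(s))
  byte[13]=0xB4 cont=1 payload=0x34=52: acc |= 52<<0 -> acc=52 shift=7
  byte[14]=0xDB cont=1 payload=0x5B=91: acc |= 91<<7 -> acc=11700 shift=14
  byte[15]=0x21 cont=0 payload=0x21=33: acc |= 33<<14 -> acc=552372 shift=21 [end]
Varint 7: bytes[13:16] = B4 DB 21 -> value 552372 (3 byte(s))

Answer: 10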